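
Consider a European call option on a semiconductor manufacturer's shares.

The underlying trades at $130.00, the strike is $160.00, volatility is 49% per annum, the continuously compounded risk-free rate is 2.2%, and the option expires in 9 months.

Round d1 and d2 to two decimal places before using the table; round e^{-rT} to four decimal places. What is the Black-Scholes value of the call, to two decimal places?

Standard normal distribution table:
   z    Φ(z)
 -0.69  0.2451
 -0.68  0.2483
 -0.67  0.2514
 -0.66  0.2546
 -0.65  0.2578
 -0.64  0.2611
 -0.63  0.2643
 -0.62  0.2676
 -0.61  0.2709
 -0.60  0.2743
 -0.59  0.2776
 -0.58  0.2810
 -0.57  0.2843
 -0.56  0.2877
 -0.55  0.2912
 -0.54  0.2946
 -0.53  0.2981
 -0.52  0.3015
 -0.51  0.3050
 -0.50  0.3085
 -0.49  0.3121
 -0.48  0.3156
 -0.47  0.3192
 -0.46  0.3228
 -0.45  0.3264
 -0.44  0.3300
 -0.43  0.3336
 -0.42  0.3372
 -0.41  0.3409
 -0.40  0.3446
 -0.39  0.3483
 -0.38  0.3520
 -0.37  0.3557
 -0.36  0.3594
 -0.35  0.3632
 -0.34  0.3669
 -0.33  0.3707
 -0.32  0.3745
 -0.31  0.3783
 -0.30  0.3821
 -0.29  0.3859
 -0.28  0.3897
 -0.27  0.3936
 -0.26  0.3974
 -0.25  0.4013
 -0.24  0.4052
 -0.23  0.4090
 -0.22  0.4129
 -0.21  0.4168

T = 0.75;  σ√T = 0.4244
d₁ = [ln(130/160) + (0.022 + 0.49²/2)·0.75] / 0.4244 = [-0.2076 + 0.1065] / 0.4244 = -0.2382 which rounds to -0.24
d₂ = d₁ − σ√T = -0.2382 − 0.4244 = -0.6626 which rounds to -0.66
e^(−rT) = e^(−0.022·0.75) = 0.9836
C = 130·N(-0.24) − 160·0.9836·N(-0.66) = 130·0.4052 − 160·0.9836·0.2546 = 52.6760 − 40.0679 = 12.6081

$12.61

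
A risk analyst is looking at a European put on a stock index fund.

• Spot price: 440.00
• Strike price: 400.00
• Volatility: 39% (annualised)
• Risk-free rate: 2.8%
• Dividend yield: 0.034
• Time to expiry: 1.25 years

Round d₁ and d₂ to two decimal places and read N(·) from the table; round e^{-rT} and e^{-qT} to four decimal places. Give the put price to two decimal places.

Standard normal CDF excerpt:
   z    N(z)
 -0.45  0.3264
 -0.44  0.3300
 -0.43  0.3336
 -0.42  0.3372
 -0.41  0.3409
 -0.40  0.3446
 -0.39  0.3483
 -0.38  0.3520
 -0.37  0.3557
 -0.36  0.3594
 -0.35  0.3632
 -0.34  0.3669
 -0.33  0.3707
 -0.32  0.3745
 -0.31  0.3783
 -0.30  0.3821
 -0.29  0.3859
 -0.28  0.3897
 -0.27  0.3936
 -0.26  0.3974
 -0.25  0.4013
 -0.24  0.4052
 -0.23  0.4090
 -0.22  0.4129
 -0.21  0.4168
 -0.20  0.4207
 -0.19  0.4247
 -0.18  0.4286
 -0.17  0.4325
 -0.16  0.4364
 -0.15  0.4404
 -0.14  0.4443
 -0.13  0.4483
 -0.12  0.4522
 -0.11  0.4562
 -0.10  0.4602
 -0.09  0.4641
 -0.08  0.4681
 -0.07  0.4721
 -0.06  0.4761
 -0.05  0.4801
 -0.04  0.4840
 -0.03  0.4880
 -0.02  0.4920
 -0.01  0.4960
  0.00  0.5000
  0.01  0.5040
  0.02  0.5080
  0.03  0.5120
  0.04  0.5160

54.01

σ√T = 0.39·√1.25 = 0.4360
d₁ = [ln(440/400) + (0.028 − 0.034 + ½·0.39²)·1.25] / (σ√T) = (0.0953 + 0.0876) / 0.4360 = 0.4194 → 0.42
d₂ = 0.4194 − 0.4360 = -0.0166 → -0.02
e^(−qT) = e^(−0.034·1.25) = 0.9584;  e^(−rT) = e^(−0.028·1.25) = 0.9656
P = 400·0.9656·N(0.02) − 440·0.9584·N(-0.42) = 400·0.9656·0.5080 − 440·0.9584·0.3372 = 196.2099 − 142.1959 = 54.0140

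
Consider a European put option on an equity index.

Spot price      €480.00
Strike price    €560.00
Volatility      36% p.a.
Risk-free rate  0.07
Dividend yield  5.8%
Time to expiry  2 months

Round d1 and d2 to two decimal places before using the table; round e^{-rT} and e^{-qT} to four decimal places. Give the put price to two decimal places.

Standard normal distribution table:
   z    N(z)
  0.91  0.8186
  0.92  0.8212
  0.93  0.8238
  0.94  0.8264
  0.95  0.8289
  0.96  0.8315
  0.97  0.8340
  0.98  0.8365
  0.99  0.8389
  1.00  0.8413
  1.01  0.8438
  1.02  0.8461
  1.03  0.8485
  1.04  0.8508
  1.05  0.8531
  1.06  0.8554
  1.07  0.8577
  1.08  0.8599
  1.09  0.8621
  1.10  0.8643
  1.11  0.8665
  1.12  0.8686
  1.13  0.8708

€84.32

σ√T = 0.36 × 0.4082 = 0.1470
d₁ = [ln(480/560) + (0.07 − 0.058 + 0.36²/2)·0.1667] / 0.1470 = [-0.1542 + 0.0128] / 0.1470 = -0.9618 ⇒ -0.96
d₂ = d₁ − σ√T = -0.9618 − 0.1470 = -1.1087 ⇒ -1.11
e^(−qT) = e^(−0.058·0.1667) = 0.9904;  e^(−rT) = e^(−0.07·0.1667) = 0.9884
N(−d₂) = N(1.11) = 0.8665;  N(−d₁) = N(0.96) = 0.8315
P = 560·0.9884·0.8665 − 480·0.9904·0.8315 = 479.6112 − 395.2884 = 84.3228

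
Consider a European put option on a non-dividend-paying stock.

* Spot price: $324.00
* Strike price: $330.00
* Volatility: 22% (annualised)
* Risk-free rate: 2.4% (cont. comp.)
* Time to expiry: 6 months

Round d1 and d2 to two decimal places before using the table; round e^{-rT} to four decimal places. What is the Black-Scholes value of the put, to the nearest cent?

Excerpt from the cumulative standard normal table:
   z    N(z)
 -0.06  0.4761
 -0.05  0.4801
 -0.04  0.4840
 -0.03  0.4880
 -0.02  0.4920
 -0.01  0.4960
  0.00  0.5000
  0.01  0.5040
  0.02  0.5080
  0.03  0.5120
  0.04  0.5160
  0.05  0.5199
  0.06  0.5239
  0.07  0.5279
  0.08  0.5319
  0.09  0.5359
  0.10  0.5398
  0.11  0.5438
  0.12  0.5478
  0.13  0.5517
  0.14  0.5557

$21.81

σ√T = 0.22·√0.5 = 0.1556
d₁ = [ln(324/330) + (0.024 + ½·0.22²)·0.5] / (σ√T) = (-0.0183 + 0.0241) / 0.1556 = 0.0370 ≈ 0.04
d₂ = 0.0370 − 0.1556 = -0.1186 ≈ -0.12
exp(−rT) = exp(−0.024·0.5) = 0.9881
N(−d₂) = N(0.12) = 0.5478;  N(−d₁) = N(-0.04) = 0.4840
P = 330·0.9881·0.5478 − 324·0.4840 = 178.6228 − 156.8160 = 21.8068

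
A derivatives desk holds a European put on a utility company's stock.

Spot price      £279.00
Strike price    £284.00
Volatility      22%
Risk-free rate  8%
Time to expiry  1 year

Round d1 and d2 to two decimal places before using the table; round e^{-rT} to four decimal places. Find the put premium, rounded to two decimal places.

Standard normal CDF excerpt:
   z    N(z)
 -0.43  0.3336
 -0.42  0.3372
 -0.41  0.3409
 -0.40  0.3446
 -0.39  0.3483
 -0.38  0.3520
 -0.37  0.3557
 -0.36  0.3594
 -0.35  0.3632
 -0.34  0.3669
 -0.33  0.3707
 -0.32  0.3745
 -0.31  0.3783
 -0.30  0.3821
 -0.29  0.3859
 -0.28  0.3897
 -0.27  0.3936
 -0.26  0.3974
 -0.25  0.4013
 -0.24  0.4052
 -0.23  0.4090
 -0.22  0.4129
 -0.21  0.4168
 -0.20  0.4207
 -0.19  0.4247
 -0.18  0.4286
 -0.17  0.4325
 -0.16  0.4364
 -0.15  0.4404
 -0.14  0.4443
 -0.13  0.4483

T = 1;  σ√T = 0.2200
ln(S/K) + (r + σ²/2)T = ln(279/284) + (0.08 + 0.22²/2)·1 = -0.0178 + 0.1042 = 0.0864
d₁ = 0.0864 / 0.2200 = 0.3929 which rounds to 0.39
d₂ = d₁ − σ√T = 0.3929 − 0.2200 = 0.1729 which rounds to 0.17
e^(−rT) = e^(−0.08·1) = 0.9231
P = 284·0.9231·N(-0.17) − 279·N(-0.39) = 284·0.9231·0.4325 − 279·0.3483 = 113.3844 − 97.1757 = 16.2087

£16.21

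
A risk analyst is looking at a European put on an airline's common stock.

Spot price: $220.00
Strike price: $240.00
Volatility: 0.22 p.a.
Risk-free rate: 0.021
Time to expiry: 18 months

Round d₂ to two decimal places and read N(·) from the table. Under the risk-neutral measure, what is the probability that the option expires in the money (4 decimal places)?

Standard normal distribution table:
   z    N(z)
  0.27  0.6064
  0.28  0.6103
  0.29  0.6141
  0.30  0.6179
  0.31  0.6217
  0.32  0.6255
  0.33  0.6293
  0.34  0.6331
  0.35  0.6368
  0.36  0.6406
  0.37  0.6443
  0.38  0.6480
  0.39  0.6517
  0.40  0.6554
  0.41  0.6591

0.6331

σ√T = 0.22·√1.5 = 0.2694
ln(S/K) + (r + σ²/2)T = ln(220/240) + (0.021 + 0.22²/2)·1.5 = -0.0870 + 0.0678 = -0.0192
d₁ = -0.0192 / 0.2694 = -0.0713 → -0.07
d₂ = d₁ − σ√T = -0.0713 − 0.2694 = -0.3407 → -0.34
Risk-neutral Pr[S_T < K] = N(−d₂) = N(0.34) = 0.6331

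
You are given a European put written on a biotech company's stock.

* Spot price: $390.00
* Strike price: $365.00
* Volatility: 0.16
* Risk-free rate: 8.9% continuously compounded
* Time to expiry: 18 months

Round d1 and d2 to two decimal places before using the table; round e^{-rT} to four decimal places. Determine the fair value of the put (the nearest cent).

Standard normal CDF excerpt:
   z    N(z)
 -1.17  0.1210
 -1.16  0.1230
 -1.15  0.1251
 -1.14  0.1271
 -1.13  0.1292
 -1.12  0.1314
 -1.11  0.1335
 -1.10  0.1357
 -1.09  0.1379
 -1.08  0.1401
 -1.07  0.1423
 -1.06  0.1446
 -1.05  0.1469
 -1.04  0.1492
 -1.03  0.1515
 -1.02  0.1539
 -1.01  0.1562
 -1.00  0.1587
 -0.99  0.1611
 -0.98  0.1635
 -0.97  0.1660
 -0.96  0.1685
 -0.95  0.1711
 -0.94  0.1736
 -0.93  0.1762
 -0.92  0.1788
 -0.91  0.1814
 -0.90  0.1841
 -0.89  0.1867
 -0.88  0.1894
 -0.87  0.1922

$5.86

σ√T = 0.16·√1.5 = 0.1960
d₁ = [ln(390/365) + (0.089 + ½·0.16²)·1.5] / (σ√T) = (0.0662 + 0.1527) / 0.1960 = 1.1173 → 1.12
d₂ = 1.1173 − 0.1960 = 0.9214 → 0.92
e^(−rT) = e^(−0.089·1.5) = 0.8750
N(−d₂) = N(-0.92) = 0.1788;  N(−d₁) = N(-1.12) = 0.1314
P = 365·0.8750·0.1788 − 390·0.1314 = 57.1042 − 51.2460 = 5.8582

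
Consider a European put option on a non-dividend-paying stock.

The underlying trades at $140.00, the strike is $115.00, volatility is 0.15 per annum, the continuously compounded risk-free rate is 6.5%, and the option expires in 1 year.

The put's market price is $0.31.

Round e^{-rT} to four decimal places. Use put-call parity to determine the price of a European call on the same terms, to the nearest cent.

$32.54

e^(−rT) = e^(−0.065·1) = 0.9371
Put-call parity: C − P = S − K·e^(−rT) = 140 − 115·0.9371 = 140 − 107.7665 = 32.2335
C = P + (C − P) = 0.31 + (32.2335) = 32.5435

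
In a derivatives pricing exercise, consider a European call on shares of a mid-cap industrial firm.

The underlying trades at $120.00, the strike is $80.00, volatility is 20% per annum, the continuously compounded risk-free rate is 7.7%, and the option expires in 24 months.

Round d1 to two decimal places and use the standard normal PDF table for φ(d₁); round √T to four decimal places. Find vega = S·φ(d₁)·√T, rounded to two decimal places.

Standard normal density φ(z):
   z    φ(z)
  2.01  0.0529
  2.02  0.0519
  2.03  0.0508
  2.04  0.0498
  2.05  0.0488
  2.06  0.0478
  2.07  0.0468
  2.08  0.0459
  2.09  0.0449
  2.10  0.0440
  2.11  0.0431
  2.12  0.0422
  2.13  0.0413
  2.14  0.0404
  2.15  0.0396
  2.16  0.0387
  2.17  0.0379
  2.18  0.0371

σ√T = 0.2·√2 = 0.2828
ln(S/K) + (r + σ²/2)T = ln(120/80) + (0.077 + 0.2²/2)·2 = 0.4055 + 0.1940 = 0.5995
d₁ = 0.5995 / 0.2828 = 2.1194 → 2.12
√T = √2 = 1.4142
φ(d₁) = φ(2.12) = 0.0422
vega = S·φ(d₁)·√T = 120·0.0422·1.4142 = 7.1615

7.16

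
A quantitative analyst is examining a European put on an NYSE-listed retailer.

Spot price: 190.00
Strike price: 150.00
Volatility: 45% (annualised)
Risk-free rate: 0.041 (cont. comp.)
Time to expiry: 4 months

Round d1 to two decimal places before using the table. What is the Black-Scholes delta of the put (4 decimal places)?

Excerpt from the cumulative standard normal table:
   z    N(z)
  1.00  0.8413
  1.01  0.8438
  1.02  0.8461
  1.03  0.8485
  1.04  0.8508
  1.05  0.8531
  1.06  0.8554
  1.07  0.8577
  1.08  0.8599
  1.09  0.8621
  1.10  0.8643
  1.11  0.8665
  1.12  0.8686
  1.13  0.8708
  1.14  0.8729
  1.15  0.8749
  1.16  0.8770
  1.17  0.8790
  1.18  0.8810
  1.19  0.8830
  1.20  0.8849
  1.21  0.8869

σ√T = 0.45 × 0.5774 = 0.2598
d₁ = [ln(190/150) + (0.041 + 0.45²/2)·0.3333] / 0.2598 = [0.2364 + 0.0474] / 0.2598 = 1.0924 ≈ 1.09
N(d₁) = N(1.09) = 0.8621
Δ_put = N(d₁) − 1 = 0.8621 − 1 = -0.1379

-0.1379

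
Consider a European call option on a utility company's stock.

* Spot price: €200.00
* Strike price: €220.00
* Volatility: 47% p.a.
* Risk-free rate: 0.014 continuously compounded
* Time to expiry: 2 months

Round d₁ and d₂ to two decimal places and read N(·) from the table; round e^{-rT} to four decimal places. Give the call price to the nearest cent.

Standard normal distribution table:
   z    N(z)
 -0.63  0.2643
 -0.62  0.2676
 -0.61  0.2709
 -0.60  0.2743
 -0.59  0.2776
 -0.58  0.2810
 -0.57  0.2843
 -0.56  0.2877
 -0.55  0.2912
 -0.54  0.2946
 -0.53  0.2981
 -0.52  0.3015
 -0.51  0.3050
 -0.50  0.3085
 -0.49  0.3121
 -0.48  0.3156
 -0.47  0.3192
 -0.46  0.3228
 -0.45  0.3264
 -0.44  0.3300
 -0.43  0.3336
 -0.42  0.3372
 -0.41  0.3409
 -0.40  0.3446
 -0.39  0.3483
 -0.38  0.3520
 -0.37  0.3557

T = 0.1667;  σ√T = 0.1919
d₁ = [ln(200/220) + (0.014 + 0.47²/2)·0.1667] / 0.1919 = [-0.0953 + 0.0207] / 0.1919 = -0.3886 → -0.39
d₂ = d₁ − σ√T = -0.3886 − 0.1919 = -0.5805 → -0.58
exp(−rT) = exp(−0.014·0.1667) = 0.9977
N(d₁) = N(-0.39) = 0.3483;  N(d₂) = N(-0.58) = 0.2810
C = 200·0.3483 − 220·0.9977·0.2810 = 69.6600 − 61.6778 = 7.9822

€7.98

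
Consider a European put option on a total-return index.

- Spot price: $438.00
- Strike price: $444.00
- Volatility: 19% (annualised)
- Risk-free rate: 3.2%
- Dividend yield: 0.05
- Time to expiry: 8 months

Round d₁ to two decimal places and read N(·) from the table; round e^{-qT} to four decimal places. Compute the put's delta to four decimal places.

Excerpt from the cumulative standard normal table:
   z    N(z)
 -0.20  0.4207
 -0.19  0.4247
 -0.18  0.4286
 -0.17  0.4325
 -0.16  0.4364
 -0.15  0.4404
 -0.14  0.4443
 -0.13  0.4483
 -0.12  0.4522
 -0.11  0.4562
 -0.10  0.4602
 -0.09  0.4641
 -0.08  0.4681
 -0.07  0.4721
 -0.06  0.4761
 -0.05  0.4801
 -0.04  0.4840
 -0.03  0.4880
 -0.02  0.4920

-0.5183

σ√T = 0.19 × 0.8165 = 0.1551
d₁ = [ln(438/444) + (0.032 − 0.05 + 0.19²/2)·0.6667] / 0.1551 = [-0.0136 + 0.0000] / 0.1551 = -0.0875 ≈ -0.09
N(d₁) = N(-0.09) = 0.4641
Δ_put = exp(−qT)·(N(d₁) − 1) = 0.9672·(0.4641 − 1) = -0.5183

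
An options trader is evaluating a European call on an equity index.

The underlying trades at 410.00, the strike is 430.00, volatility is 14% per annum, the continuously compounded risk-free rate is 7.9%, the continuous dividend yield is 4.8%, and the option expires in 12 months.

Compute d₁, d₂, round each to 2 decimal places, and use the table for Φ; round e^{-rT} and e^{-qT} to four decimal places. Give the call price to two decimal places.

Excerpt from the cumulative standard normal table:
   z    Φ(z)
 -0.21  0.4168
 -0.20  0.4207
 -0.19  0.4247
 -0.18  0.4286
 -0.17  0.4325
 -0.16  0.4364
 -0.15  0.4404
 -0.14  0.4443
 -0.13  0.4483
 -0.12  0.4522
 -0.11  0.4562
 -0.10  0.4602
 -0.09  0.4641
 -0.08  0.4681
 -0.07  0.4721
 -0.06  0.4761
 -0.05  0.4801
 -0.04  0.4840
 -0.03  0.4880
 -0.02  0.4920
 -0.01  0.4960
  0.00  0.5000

18.87

σ√T = 0.14·√1 = 0.1400
d₁ = [ln(410/430) + (0.079 − 0.048 + 0.14²/2)·1] / 0.1400 = [-0.0476 + 0.0408] / 0.1400 = -0.0488 which rounds to -0.05
d₂ = d₁ − σ√T = -0.0488 − 0.1400 = -0.1888 which rounds to -0.19
e^(−qT) = e^(−0.048·1) = 0.9531;  e^(−rT) = e^(−0.079·1) = 0.9240
N(d₁) = N(-0.05) = 0.4801;  N(d₂) = N(-0.19) = 0.4247
C = 410·0.9531·0.4801 − 430·0.9240·0.4247 = 187.6092 − 168.7418 = 18.8674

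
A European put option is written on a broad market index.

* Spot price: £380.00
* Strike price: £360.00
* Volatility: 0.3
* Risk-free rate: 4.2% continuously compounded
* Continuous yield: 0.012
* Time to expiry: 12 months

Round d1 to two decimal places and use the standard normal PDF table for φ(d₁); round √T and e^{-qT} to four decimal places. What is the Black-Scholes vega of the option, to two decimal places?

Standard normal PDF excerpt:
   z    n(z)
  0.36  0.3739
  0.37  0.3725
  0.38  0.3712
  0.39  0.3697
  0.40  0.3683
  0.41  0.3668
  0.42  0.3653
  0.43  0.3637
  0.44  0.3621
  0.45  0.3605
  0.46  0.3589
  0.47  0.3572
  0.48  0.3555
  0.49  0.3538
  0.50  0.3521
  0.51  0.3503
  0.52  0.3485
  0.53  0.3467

136.56

T = 1;  σ√T = 0.3000
d₁ = [ln(380/360) + (0.042 − 0.012 + ½·0.3²)·1] / (σ√T) = (0.0541 + 0.0750) / 0.3000 = 0.4302 ≈ 0.43
√T = √1 = 1.0000
φ(d₁) = φ(0.43) = 0.3637
exp(−qT) = exp(−0.012·1) = 0.9881
vega = S·exp(−qT)·φ(d₁)·√T = 380·0.9881·0.3637·1.0000 = 136.5613
(Call and put vega coincide under Black-Scholes.)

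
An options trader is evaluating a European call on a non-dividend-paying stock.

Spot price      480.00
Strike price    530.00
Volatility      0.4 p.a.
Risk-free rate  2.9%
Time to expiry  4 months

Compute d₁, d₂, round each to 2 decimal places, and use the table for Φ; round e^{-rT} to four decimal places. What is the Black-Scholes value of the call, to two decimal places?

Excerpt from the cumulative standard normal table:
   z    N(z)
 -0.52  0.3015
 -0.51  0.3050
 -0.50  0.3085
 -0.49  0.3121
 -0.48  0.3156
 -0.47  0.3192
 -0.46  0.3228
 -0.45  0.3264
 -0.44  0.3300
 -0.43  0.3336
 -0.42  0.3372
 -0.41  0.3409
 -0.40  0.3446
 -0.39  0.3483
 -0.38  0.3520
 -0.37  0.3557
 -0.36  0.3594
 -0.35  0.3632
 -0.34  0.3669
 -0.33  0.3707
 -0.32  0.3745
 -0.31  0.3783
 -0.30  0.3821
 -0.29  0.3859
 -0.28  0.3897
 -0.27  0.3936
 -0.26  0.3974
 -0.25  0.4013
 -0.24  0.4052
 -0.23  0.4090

26.99

T = 0.3333;  σ√T = 0.2309
ln(S/K) + (r + σ²/2)T = ln(480/530) + (0.029 + 0.4²/2)·0.3333 = -0.0991 + 0.0363 = -0.0628
d₁ = -0.0628 / 0.2309 = -0.2717 ≈ -0.27
d₂ = d₁ − σ√T = -0.2717 − 0.2309 = -0.5027 ≈ -0.50
e^(−rT) = e^(−0.029·0.3333) = 0.9904
N(d₁) = N(-0.27) = 0.3936;  N(d₂) = N(-0.50) = 0.3085
C = 480·0.3936 − 530·0.9904·0.3085 = 188.9280 − 161.9354 = 26.9926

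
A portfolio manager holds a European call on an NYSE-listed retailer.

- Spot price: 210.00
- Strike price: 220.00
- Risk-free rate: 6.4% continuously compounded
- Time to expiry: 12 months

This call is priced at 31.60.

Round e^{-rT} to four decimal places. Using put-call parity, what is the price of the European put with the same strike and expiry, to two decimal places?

27.96

e^(−rT) = e^(−0.064·1) = 0.9380
Put-call parity: C − P = S − K·e^(−rT) = 210 − 220·0.9380 = 210 − 206.3600 = 3.6400
P = C − (C − P) = 31.60 − (3.6400) = 27.9600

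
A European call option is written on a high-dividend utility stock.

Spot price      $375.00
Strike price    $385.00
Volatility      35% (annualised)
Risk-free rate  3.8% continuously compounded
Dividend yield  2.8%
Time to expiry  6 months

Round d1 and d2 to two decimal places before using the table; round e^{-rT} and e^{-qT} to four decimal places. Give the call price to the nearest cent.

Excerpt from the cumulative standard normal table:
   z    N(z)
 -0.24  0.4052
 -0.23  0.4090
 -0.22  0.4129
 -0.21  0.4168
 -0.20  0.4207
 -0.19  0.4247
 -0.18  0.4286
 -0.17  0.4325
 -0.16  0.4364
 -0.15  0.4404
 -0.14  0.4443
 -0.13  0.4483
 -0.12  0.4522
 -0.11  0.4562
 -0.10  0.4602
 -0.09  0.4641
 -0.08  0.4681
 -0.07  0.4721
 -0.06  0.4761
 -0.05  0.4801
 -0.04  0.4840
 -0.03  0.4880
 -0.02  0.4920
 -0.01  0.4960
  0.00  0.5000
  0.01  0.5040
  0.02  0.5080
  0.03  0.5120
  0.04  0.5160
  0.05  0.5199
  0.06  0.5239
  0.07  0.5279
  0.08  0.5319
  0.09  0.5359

$33.36

T = 0.5;  σ√T = 0.2475
d₁ = [ln(375/385) + (0.038 − 0.028 + ½·0.35²)·0.5] / (σ√T) = (-0.0263 + 0.0356) / 0.2475 = 0.0376 → 0.04
d₂ = 0.0376 − 0.2475 = -0.2099 → -0.21
exp(−qT) = exp(−0.028·0.5) = 0.9861;  exp(−rT) = exp(−0.038·0.5) = 0.9812
N(d₁) = N(0.04) = 0.5160;  N(d₂) = N(-0.21) = 0.4168
C = 375·0.9861·0.5160 − 385·0.9812·0.4168 = 190.8103 − 157.4512 = 33.3591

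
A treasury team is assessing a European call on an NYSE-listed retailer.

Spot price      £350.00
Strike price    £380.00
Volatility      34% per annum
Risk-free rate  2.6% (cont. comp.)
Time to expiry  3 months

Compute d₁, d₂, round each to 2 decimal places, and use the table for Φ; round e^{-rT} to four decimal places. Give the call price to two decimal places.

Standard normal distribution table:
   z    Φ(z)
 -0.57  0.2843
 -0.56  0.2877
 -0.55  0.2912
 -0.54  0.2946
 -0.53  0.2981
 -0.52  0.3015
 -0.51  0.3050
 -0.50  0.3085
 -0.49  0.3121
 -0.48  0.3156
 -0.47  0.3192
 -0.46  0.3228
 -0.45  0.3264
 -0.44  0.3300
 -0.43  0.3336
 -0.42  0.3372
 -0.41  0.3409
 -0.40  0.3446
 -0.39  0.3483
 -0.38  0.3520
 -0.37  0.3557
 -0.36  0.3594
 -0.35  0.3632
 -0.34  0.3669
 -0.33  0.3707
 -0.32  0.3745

σ√T = 0.34·√0.25 = 0.1700
d₁ = [ln(350/380) + (0.026 + ½·0.34²)·0.25] / (σ√T) = (-0.0822 + 0.0210) / 0.1700 = -0.3605 which rounds to -0.36
d₂ = -0.3605 − 0.1700 = -0.5305 which rounds to -0.53
e^(−rT) = e^(−0.026·0.25) = 0.9935
N(d₁) = N(-0.36) = 0.3594;  N(d₂) = N(-0.53) = 0.2981
C = 350·0.3594 − 380·0.9935·0.2981 = 125.7900 − 112.5417 = 13.2483

£13.25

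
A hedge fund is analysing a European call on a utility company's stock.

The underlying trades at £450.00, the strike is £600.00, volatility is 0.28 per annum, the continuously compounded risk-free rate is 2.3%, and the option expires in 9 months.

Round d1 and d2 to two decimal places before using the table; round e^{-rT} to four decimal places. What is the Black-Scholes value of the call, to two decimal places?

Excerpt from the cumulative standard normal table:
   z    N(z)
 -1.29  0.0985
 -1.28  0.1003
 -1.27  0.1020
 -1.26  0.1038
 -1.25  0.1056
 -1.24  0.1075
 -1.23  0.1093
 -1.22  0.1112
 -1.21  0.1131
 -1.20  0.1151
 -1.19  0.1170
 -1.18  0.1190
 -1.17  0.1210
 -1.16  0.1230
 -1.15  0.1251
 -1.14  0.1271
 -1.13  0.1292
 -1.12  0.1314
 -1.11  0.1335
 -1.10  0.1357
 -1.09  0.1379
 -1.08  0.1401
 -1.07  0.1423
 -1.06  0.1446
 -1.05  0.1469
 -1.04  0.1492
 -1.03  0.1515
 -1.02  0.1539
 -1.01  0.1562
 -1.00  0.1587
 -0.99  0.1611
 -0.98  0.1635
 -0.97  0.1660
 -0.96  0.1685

£9.10

T = 0.75;  σ√T = 0.2425
ln(S/K) + (r + σ²/2)T = ln(450/600) + (0.023 + 0.28²/2)·0.75 = -0.2877 + 0.0467 = -0.2410
d₁ = -0.2410 / 0.2425 = -0.9940 ⇒ -0.99
d₂ = d₁ − σ√T = -0.9940 − 0.2425 = -1.2365 ⇒ -1.24
exp(−rT) = exp(−0.023·0.75) = 0.9829
N(d₁) = N(-0.99) = 0.1611;  N(d₂) = N(-1.24) = 0.1075
C = 450·0.1611 − 600·0.9829·0.1075 = 72.4950 − 63.3971 = 9.0979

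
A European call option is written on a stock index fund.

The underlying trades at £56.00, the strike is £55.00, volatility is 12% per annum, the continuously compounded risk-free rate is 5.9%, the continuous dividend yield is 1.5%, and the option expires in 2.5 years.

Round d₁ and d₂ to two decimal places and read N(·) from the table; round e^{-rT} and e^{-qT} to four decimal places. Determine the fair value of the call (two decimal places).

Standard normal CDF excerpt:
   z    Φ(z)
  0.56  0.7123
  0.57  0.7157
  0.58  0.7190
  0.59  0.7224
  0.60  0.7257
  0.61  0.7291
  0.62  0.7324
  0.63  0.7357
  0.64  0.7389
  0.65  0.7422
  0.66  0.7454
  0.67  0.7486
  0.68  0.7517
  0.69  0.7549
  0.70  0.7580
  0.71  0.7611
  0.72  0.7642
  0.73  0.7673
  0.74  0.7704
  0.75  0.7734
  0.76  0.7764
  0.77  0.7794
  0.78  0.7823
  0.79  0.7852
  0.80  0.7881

£7.92

σ√T = 0.12·√2.5 = 0.1897
d₁ = [ln(56/55) + (0.059 − 0.015 + ½·0.12²)·2.5] / (σ√T) = (0.0180 + 0.1280) / 0.1897 = 0.7696 → 0.77
d₂ = 0.7696 − 0.1897 = 0.5798 → 0.58
e^(−qT) = e^(−0.015·2.5) = 0.9632;  e^(−rT) = e^(−0.059·2.5) = 0.8629
N(d₁) = N(0.77) = 0.7794;  N(d₂) = N(0.58) = 0.7190
C = 56·0.9632·0.7794 − 55·0.8629·0.7190 = 42.0402 − 34.1234 = 7.9168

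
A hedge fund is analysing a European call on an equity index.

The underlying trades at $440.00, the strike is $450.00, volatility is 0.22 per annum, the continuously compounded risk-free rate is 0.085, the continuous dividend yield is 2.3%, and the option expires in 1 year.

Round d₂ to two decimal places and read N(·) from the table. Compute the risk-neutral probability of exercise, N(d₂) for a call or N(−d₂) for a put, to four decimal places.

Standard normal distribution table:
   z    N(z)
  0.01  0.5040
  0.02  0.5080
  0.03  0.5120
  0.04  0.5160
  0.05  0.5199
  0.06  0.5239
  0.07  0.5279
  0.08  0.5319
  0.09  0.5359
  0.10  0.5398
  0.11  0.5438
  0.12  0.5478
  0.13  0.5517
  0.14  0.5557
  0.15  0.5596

σ√T = 0.22·√1 = 0.2200
ln(S/K) + (r − q + σ²/2)T = ln(440/450) + (0.085 − 0.023 + 0.22²/2)·1 = -0.0225 + 0.0862 = 0.0637
d₁ = 0.0637 / 0.2200 = 0.2897 ≈ 0.29
d₂ = d₁ − σ√T = 0.2897 − 0.2200 = 0.0697 ≈ 0.07
Risk-neutral Pr[S_T > K] = N(d₂) = N(0.07) = 0.5279

0.5279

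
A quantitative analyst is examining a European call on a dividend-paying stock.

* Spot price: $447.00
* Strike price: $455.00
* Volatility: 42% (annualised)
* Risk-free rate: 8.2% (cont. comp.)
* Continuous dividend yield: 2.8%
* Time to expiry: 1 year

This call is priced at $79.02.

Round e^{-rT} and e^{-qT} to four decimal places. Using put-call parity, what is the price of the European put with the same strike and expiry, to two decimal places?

e^(−qT) = e^(−0.028·1) = 0.9724;  e^(−rT) = e^(−0.082·1) = 0.9213
Put-call parity: C − P = S·e^(−qT) − K·e^(−rT) = 447·0.9724 − 455·0.9213 = 434.6628 − 419.1915 = 15.4713
P = C − (C − P) = 79.02 − (15.4713) = 63.5487

$63.55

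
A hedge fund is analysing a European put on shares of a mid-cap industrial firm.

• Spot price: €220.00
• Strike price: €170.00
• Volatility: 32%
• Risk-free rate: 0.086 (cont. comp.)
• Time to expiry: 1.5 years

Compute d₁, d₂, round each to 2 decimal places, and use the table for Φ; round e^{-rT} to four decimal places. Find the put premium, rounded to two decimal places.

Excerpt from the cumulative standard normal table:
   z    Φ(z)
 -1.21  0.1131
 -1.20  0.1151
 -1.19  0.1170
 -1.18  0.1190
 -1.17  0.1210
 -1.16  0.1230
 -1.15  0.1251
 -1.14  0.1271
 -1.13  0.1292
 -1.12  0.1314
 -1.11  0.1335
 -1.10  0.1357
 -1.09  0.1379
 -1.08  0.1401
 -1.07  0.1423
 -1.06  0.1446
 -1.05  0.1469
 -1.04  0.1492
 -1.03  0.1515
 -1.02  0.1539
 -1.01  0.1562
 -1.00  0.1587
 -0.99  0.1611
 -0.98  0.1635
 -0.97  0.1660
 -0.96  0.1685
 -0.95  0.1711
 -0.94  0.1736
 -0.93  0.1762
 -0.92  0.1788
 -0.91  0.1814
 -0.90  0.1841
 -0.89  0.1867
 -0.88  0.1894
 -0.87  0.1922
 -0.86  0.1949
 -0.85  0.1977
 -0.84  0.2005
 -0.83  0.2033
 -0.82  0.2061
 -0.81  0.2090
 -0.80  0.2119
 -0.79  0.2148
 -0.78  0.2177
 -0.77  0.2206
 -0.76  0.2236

σ√T = 0.32·√1.5 = 0.3919
d₁ = [ln(220/170) + (0.086 + ½·0.32²)·1.5] / (σ√T) = (0.2578 + 0.2058) / 0.3919 = 1.1830 which rounds to 1.18
d₂ = 1.1830 − 0.3919 = 0.7911 which rounds to 0.79
e^(−rT) = e^(−0.086·1.5) = 0.8790
P = 170·0.8790·N(-0.79) − 220·N(-1.18) = 170·0.8790·0.2148 − 220·0.1190 = 32.0976 − 26.1800 = 5.9176

€5.92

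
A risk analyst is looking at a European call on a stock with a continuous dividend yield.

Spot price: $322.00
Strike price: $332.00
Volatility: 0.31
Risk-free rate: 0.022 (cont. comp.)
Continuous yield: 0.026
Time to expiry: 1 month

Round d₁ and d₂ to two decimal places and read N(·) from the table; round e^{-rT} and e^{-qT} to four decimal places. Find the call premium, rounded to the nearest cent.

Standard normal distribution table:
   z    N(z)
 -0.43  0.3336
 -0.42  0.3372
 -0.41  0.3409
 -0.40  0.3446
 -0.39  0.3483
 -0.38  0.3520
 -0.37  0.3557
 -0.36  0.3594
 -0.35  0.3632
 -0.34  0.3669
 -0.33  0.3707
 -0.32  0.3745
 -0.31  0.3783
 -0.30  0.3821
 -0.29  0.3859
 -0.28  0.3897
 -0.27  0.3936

σ√T = 0.31·√0.08333 = 0.0895
d₁ = [ln(322/332) + (0.022 − 0.026 + 0.31²/2)·0.08333] / 0.0895 = [-0.0306 + 0.0037] / 0.0895 = -0.3007 ≈ -0.30
d₂ = d₁ − σ√T = -0.3007 − 0.0895 = -0.3902 ≈ -0.39
exp(−qT) = exp(−0.026·0.08333) = 0.9978;  exp(−rT) = exp(−0.022·0.08333) = 0.9982
N(d₁) = N(-0.30) = 0.3821;  N(d₂) = N(-0.39) = 0.3483
C = 322·0.9978·0.3821 − 332·0.9982·0.3483 = 122.7655 − 115.4275 = 7.3381

$7.34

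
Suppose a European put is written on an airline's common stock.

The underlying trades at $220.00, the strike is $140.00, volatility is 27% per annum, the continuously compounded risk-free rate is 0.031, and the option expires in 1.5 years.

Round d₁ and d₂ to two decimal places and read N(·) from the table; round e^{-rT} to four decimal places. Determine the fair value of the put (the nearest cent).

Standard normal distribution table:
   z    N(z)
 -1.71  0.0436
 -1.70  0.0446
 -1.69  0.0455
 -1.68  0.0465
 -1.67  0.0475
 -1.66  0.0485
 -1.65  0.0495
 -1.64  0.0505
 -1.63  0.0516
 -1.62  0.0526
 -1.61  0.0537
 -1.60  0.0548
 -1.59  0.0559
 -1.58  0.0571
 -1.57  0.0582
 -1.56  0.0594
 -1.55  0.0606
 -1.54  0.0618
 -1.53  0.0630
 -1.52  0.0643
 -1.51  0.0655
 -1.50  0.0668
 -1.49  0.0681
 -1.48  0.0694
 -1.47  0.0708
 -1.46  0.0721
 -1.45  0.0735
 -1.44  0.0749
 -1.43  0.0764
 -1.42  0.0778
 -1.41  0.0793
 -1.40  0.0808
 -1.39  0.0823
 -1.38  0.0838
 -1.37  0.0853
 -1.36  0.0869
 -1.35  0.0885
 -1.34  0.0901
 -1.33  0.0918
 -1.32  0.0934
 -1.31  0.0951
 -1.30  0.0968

$1.59

T = 1.5;  σ√T = 0.3307
d₁ = [ln(220/140) + (0.031 + 0.27²/2)·1.5] / 0.3307 = [0.4520 + 0.1012] / 0.3307 = 1.6728 ≈ 1.67
d₂ = d₁ − σ√T = 1.6728 − 0.3307 = 1.3421 ≈ 1.34
e^(−rT) = e^(−0.031·1.5) = 0.9546
P = 140·0.9546·N(-1.34) − 220·N(-1.67) = 140·0.9546·0.0901 − 220·0.0475 = 12.0413 − 10.4500 = 1.5913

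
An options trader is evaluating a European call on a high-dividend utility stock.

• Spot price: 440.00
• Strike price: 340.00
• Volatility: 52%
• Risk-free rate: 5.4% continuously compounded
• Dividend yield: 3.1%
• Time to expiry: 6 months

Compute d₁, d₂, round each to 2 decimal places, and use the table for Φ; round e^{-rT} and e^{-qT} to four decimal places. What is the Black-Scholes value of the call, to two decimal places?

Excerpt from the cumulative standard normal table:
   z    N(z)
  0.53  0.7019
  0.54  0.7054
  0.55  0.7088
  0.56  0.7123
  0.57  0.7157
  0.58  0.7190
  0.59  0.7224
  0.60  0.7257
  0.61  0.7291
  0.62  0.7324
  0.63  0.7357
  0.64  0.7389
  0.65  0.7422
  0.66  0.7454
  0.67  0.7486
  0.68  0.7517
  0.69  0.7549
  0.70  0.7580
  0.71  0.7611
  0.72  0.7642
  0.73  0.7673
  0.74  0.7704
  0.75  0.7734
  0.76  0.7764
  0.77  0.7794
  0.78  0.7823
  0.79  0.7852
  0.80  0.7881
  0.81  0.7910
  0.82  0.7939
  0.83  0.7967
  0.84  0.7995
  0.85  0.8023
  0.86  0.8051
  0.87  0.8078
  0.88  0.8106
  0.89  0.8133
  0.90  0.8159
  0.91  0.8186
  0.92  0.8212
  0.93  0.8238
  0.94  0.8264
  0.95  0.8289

σ√T = 0.52·√0.5 = 0.3677
ln(S/K) + (r − q + σ²/2)T = ln(440/340) + (0.054 − 0.031 + 0.52²/2)·0.5 = 0.2578 + 0.0791 = 0.3369
d₁ = 0.3369 / 0.3677 = 0.9163 ≈ 0.92
d₂ = d₁ − σ√T = 0.9163 − 0.3677 = 0.5486 ≈ 0.55
e^(−qT) = e^(−0.031·0.5) = 0.9846;  e^(−rT) = e^(−0.054·0.5) = 0.9734
C = 440·0.9846·N(0.92) − 340·0.9734·N(0.55) = 440·0.9846·0.8212 − 340·0.9734·0.7088 = 355.7635 − 234.5816 = 121.1819

121.18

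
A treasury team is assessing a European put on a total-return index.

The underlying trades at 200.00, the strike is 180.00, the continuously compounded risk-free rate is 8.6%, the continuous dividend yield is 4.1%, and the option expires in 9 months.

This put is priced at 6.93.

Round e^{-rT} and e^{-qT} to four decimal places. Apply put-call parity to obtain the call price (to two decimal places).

e^(−qT) = e^(−0.041·0.75) = 0.9697;  e^(−rT) = e^(−0.086·0.75) = 0.9375
Put-call parity: C − P = S·e^(−qT) − K·e^(−rT) = 200·0.9697 − 180·0.9375 = 193.9400 − 168.7500 = 25.1900
C = P + (C − P) = 6.93 + (25.1900) = 32.1200

32.12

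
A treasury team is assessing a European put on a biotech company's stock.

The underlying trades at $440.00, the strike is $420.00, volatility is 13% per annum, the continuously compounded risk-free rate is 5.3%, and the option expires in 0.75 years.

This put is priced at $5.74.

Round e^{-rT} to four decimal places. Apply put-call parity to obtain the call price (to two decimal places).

$42.12

e^(−rT) = e^(−0.053·0.75) = 0.9610
Put-call parity: C − P = S − K·e^(−rT) = 440 − 420·0.9610 = 440 − 403.6200 = 36.3800
C = P + (C − P) = 5.74 + (36.3800) = 42.1200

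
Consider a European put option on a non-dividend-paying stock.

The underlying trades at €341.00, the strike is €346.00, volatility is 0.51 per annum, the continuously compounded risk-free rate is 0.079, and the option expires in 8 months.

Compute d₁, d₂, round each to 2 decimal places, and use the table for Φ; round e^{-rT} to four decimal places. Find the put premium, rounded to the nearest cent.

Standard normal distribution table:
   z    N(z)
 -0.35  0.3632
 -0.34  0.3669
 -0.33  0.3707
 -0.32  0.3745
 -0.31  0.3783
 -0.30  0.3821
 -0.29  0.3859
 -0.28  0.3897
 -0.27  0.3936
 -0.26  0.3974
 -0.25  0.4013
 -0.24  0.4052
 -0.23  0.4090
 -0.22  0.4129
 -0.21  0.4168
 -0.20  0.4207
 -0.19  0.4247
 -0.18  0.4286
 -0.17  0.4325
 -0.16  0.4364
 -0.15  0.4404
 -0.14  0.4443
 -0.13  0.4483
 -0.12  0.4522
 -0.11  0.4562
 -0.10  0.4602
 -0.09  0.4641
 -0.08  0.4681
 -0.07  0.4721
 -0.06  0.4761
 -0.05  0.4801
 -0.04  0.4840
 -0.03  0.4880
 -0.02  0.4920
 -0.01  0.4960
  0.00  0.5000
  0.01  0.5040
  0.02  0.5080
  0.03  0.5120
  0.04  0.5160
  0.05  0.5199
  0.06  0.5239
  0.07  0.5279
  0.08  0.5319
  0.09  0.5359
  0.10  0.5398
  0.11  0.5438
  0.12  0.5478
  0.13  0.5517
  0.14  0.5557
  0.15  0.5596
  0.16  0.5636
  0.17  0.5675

€49.52

σ√T = 0.51·√0.6667 = 0.4164
ln(S/K) + (r + σ²/2)T = ln(341/346) + (0.079 + 0.51²/2)·0.6667 = -0.0146 + 0.1394 = 0.1248
d₁ = 0.1248 / 0.4164 = 0.2997 ⇒ 0.30
d₂ = d₁ − σ√T = 0.2997 − 0.4164 = -0.1167 ⇒ -0.12
e^(−rT) = e^(−0.079·0.6667) = 0.9487
N(−d₂) = N(0.12) = 0.5478;  N(−d₁) = N(-0.30) = 0.3821
P = 346·0.9487·0.5478 − 341·0.3821 = 179.8155 − 130.2961 = 49.5194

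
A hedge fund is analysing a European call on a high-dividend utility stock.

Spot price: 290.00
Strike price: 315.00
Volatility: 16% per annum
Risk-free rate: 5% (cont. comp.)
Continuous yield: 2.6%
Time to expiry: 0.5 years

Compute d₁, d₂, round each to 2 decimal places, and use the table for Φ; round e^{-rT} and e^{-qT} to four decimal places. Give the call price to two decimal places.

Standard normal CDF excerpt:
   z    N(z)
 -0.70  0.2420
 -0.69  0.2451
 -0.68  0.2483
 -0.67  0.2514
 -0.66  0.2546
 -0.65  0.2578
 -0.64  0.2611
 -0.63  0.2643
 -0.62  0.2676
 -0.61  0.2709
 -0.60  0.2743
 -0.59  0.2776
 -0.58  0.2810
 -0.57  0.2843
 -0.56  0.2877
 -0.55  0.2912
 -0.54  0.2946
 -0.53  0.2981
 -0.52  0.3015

T = 0.5;  σ√T = 0.1131
d₁ = [ln(290/315) + (0.05 − 0.026 + 0.16²/2)·0.5] / 0.1131 = [-0.0827 + 0.0184] / 0.1131 = -0.5683 → -0.57
d₂ = d₁ − σ√T = -0.5683 − 0.1131 = -0.6814 → -0.68
exp(−qT) = exp(−0.026·0.5) = 0.9871;  exp(−rT) = exp(−0.05·0.5) = 0.9753
N(d₁) = N(-0.57) = 0.2843;  N(d₂) = N(-0.68) = 0.2483
C = 290·0.9871·0.2843 − 315·0.9753·0.2483 = 81.3834 − 76.2826 = 5.1008

5.10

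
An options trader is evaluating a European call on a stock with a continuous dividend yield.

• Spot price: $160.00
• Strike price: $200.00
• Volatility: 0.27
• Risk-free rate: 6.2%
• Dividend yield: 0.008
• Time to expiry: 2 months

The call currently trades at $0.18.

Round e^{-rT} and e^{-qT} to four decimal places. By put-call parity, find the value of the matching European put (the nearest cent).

e^(−qT) = e^(−0.008·0.1667) = 0.9987;  e^(−rT) = e^(−0.062·0.1667) = 0.9897
Put-call parity: C − P = S·e^(−qT) − K·e^(−rT) = 160·0.9987 − 200·0.9897 = 159.7920 − 197.9400 = -38.1480
P = C − (C − P) = 0.18 − (-38.1480) = 38.3280

$38.33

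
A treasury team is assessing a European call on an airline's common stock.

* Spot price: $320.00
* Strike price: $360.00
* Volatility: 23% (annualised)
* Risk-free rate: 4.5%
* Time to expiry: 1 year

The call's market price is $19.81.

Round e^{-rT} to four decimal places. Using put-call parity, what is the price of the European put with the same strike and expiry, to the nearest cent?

e^(−rT) = e^(−0.045·1) = 0.9560
Put-call parity: C − P = S − K·e^(−rT) = 320 − 360·0.9560 = 320 − 344.1600 = -24.1600
P = C − (C − P) = 19.81 − (-24.1600) = 43.9700

$43.97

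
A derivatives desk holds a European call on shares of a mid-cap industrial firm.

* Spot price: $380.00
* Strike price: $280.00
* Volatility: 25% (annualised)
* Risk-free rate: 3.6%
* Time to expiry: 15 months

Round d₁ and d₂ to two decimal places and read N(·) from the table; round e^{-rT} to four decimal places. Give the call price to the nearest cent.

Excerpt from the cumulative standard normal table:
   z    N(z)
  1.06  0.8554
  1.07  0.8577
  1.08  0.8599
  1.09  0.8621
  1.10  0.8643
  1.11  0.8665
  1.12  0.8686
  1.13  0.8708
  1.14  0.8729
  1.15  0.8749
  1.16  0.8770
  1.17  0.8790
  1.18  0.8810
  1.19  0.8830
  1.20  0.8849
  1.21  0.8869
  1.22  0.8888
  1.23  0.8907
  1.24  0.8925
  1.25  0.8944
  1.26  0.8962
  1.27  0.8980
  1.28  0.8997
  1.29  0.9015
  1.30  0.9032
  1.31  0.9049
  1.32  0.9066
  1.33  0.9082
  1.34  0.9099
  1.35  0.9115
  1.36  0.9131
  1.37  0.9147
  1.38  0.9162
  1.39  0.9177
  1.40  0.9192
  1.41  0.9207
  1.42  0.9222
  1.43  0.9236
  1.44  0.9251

T = 1.25;  σ√T = 0.2795
d₁ = [ln(380/280) + (0.036 + 0.25²/2)·1.25] / 0.2795 = [0.3054 + 0.0841] / 0.2795 = 1.3933 ≈ 1.39
d₂ = d₁ − σ√T = 1.3933 − 0.2795 = 1.1138 ≈ 1.11
e^(−rT) = e^(−0.036·1.25) = 0.9560
C = 380·N(1.39) − 280·0.9560·N(1.11) = 380·0.9177 − 280·0.9560·0.8665 = 348.7260 − 231.9447 = 116.7813

$116.78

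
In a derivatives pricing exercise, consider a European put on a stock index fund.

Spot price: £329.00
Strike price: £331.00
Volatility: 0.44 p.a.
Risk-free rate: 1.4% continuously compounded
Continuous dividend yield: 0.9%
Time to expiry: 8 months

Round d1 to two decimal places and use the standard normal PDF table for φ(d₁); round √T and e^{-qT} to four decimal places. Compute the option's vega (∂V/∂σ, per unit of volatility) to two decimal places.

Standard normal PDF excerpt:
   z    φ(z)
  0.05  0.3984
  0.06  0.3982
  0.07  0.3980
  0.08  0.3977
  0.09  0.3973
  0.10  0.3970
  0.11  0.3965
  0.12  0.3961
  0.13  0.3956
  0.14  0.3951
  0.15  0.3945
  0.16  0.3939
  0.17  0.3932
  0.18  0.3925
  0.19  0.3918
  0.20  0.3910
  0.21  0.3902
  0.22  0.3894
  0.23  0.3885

104.99

T = 0.6667;  σ√T = 0.3593
d₁ = [ln(329/331) + (0.014 − 0.009 + ½·0.44²)·0.6667] / (σ√T) = (-0.0061 + 0.0679) / 0.3593 = 0.1720 → 0.17
√T = √0.6667 = 0.8165
φ(d₁) = φ(0.17) = 0.3932
e^(−qT) = e^(−0.009·0.6667) = 0.9940
vega = S·e^(−qT)·φ(d₁)·√T = 329·0.9940·0.3932·0.8165 = 104.9910
(The call has the same vega.)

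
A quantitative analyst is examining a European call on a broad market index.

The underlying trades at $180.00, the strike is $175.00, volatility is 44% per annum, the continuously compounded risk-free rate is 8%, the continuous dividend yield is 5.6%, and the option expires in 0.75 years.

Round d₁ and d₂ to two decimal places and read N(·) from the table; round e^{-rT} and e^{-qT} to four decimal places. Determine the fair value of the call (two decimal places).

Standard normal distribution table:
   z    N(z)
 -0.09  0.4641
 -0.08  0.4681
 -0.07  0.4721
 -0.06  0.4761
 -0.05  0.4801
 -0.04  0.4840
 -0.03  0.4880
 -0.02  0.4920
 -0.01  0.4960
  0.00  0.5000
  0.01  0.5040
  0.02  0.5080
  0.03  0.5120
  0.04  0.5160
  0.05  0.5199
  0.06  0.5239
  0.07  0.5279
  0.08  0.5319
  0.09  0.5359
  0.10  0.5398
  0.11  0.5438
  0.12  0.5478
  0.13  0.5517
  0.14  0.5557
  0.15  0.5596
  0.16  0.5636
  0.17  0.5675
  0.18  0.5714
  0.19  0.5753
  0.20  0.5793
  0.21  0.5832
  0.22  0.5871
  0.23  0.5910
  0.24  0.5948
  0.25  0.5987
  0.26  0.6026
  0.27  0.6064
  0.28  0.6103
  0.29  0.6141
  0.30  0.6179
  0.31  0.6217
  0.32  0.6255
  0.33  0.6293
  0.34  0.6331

$29.50

T = 0.75;  σ√T = 0.3811
d₁ = [ln(180/175) + (0.08 − 0.056 + 0.44²/2)·0.75] / 0.3811 = [0.0282 + 0.0906] / 0.3811 = 0.3117 which rounds to 0.31
d₂ = d₁ − σ√T = 0.3117 − 0.3811 = -0.0694 which rounds to -0.07
e^(−qT) = e^(−0.056·0.75) = 0.9589;  e^(−rT) = e^(−0.08·0.75) = 0.9418
N(d₁) = N(0.31) = 0.6217;  N(d₂) = N(-0.07) = 0.4721
C = 180·0.9589·0.6217 − 175·0.9418·0.4721 = 107.3067 − 77.8092 = 29.4975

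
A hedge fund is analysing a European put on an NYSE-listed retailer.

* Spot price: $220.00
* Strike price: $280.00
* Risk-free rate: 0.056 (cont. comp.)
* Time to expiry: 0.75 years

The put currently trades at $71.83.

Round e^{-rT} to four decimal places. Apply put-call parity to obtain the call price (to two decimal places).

$23.34

exp(−rT) = exp(−0.056·0.75) = 0.9589
Put-call parity: C − P = S − K·e^(−rT) = 220 − 280·0.9589 = 220 − 268.4920 = -48.4920
C = P + (C − P) = 71.83 + (-48.4920) = 23.3380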